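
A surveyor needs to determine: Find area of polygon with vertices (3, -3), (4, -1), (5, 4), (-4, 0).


Shoelace sum: (3*(-1) - 4*(-3)) + (4*4 - 5*(-1)) + (5*0 - (-4)*4) + ((-4)*(-3) - 3*0)
= 58
Area = |58|/2 = 29

29


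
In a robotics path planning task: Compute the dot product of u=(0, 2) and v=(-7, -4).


u . v = u_x*v_x + u_y*v_y = 0*(-7) + 2*(-4)
= 0 + (-8) = -8

-8


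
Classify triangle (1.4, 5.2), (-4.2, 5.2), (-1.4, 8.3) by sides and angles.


Side lengths squared: AB^2=31.36, BC^2=17.45, CA^2=17.45
Sorted: [17.45, 17.45, 31.36]
By sides: Isosceles, By angles: Acute

Isosceles, Acute


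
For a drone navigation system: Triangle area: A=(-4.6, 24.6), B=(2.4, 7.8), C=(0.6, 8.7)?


Area = |x_A(y_B-y_C) + x_B(y_C-y_A) + x_C(y_A-y_B)|/2
= |4.14 + (-38.16) + 10.08|/2
= 23.94/2 = 11.97

11.97


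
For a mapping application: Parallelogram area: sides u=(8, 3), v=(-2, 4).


|u x v| = |8*4 - 3*(-2)|
= |32 - (-6)| = 38

38


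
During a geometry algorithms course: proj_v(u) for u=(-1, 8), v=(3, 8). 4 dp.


u.v = 61, |v| = sqrt(73) = 8.544
Scalar projection = u.v / |v| = 61 / sqrt(73) = 7.1395

7.1395


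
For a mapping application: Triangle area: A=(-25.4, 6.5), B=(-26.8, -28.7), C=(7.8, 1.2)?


Area = |x_A(y_B-y_C) + x_B(y_C-y_A) + x_C(y_A-y_B)|/2
= |759.46 + 142.04 + 274.56|/2
= 1176.06/2 = 588.03

588.03


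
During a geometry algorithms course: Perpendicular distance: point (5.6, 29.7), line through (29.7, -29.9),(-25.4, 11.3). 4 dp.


|cross product| = 2291.04
|line direction| = sqrt(4733.45) = 68.8001
Distance = 2291.04/sqrt(4733.45) = 33.3

33.3


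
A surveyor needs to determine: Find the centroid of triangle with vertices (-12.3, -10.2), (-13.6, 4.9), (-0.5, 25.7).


Centroid = ((x_A+x_B+x_C)/3, (y_A+y_B+y_C)/3)
= (((-12.3)+(-13.6)+(-0.5))/3, ((-10.2)+4.9+25.7)/3)
= (-8.8, 6.8)

(-8.8, 6.8)


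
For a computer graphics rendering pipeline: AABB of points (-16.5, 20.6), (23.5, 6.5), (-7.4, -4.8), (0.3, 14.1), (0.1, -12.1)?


x range: [-16.5, 23.5]
y range: [-12.1, 20.6]
Bounding box: (-16.5,-12.1) to (23.5,20.6)

(-16.5,-12.1) to (23.5,20.6)


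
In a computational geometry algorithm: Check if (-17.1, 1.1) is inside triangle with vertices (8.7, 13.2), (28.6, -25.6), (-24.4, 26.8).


Cross products: AB x AP = -1241.83, BC x BP = 979.58, CA x CP = -751.39
All same sign? no

No, outside


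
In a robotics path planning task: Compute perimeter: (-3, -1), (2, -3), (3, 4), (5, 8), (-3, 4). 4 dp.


Sides: (-3, -1)->(2, -3): sqrt(29) = 5.385165, (2, -3)->(3, 4): sqrt(50) = 7.071068, (3, 4)->(5, 8): sqrt(20) = 4.472136, (5, 8)->(-3, 4): sqrt(80) = 8.944272, (-3, 4)->(-3, -1): sqrt(25) = 5
Sum = 30.872641
Perimeter = 30.8726

30.8726


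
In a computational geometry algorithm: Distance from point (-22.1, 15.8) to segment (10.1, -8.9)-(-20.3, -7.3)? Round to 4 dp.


Project P onto AB: t = 1 (clamped to [0,1])
Closest point on segment: (-20.3, -7.3)
Distance: 23.17

23.17


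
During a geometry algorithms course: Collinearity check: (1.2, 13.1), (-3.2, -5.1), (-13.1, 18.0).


Cross product: ((-3.2)-1.2)*(18-13.1) - ((-5.1)-13.1)*((-13.1)-1.2)
= -281.82

No, not collinear


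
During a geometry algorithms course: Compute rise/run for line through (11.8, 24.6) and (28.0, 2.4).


slope = (y2-y1)/(x2-x1) = (2.4-24.6)/(28-11.8) = (-22.2)/16.2 = -1.3704

-1.3704


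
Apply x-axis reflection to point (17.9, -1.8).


Reflection over x-axis: (x,y) -> (x,-y)
(17.9, -1.8) -> (17.9, 1.8)

(17.9, 1.8)


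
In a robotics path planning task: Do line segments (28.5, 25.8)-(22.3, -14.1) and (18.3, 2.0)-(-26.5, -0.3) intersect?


Cross products: d1=-1042.78, d2=730.48, d3=-259.42, d4=-2032.68
d1*d2 < 0 and d3*d4 < 0? no

No, they don't intersect


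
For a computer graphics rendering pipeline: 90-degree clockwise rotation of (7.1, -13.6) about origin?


90° CW: (x,y) -> (y, -x)
(7.1,-13.6) -> (-13.6, -7.1)

(-13.6, -7.1)


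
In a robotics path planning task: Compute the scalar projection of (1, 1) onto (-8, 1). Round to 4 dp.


u.v = -7, |v| = sqrt(65) = 8.0623
Scalar projection = u.v / |v| = -7 / sqrt(65) = -0.8682

-0.8682


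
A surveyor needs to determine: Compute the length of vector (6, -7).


|u| = sqrt(6^2 + (-7)^2) = sqrt(85) = 9.2195

9.2195


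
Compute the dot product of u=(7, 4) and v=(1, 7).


u . v = u_x*v_x + u_y*v_y = 7*1 + 4*7
= 7 + 28 = 35

35


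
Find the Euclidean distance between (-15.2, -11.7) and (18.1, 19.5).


dx=33.3, dy=31.2
d^2 = 33.3^2 + 31.2^2 = 2082.33
d = sqrt(2082.33) = 45.6326

45.6326


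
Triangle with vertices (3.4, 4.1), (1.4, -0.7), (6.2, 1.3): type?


Side lengths squared: AB^2=27.04, BC^2=27.04, CA^2=15.68
Sorted: [15.68, 27.04, 27.04]
By sides: Isosceles, By angles: Acute

Isosceles, Acute


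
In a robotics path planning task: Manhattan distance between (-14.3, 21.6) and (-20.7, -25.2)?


|(-14.3)-(-20.7)| + |21.6-(-25.2)| = 6.4 + 46.8 = 53.2

53.2


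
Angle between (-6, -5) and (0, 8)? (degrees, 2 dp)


u.v = -40, |u| = sqrt(61) = 7.8102, |v| = sqrt(64) = 8
cos(theta) = u.v/(|u||v|) = -40/sqrt(3904) = -0.640184
theta = acos(-0.640184) = 129.81 degrees

129.81 degrees


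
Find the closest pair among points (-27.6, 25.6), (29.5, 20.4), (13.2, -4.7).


d(P0,P1) = 57.3363, d(P0,P2) = 50.8206, d(P1,P2) = 29.9282
Closest: P1 and P2

Closest pair: (29.5, 20.4) and (13.2, -4.7), distance = 29.9282


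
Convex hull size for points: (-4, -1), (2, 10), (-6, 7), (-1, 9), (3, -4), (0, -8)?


Convex hull vertices (CCW): (-6, 7), (-4, -1), (0, -8), (3, -4), (2, 10), (-1, 9)
Count = 6

6


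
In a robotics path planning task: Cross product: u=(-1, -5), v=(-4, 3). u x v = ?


u x v = u_x*v_y - u_y*v_x = (-1)*3 - (-5)*(-4)
= (-3) - 20 = -23

-23


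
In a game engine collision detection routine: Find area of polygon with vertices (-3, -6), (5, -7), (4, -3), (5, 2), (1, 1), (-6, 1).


Shoelace sum: ((-3)*(-7) - 5*(-6)) + (5*(-3) - 4*(-7)) + (4*2 - 5*(-3)) + (5*1 - 1*2) + (1*1 - (-6)*1) + ((-6)*(-6) - (-3)*1)
= 136
Area = |136|/2 = 68

68


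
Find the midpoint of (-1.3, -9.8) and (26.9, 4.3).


M = (((-1.3)+26.9)/2, ((-9.8)+4.3)/2)
= (12.8, -2.75)

(12.8, -2.75)


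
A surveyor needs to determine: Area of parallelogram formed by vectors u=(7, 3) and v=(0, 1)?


|u x v| = |7*1 - 3*0|
= |7 - 0| = 7

7


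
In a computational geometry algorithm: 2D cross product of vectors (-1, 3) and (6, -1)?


u x v = u_x*v_y - u_y*v_x = (-1)*(-1) - 3*6
= 1 - 18 = -17

-17


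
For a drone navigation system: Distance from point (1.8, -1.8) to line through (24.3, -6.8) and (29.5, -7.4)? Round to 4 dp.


|cross product| = 12.5
|line direction| = sqrt(27.4) = 5.2345
Distance = 12.5/sqrt(27.4) = 2.388

2.388


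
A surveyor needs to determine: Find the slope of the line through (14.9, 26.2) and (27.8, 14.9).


slope = (y2-y1)/(x2-x1) = (14.9-26.2)/(27.8-14.9) = (-11.3)/12.9 = -0.876

-0.876


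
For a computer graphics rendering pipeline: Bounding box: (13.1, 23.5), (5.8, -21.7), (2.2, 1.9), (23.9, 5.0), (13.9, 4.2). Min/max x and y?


x range: [2.2, 23.9]
y range: [-21.7, 23.5]
Bounding box: (2.2,-21.7) to (23.9,23.5)

(2.2,-21.7) to (23.9,23.5)


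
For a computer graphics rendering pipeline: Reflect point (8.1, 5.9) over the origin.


Reflection over origin: (x,y) -> (-x,-y)
(8.1, 5.9) -> (-8.1, -5.9)

(-8.1, -5.9)


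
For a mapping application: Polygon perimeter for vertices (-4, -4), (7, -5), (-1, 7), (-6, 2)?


Sides: (-4, -4)->(7, -5): sqrt(122) = 11.045361, (7, -5)->(-1, 7): sqrt(208) = 14.422205, (-1, 7)->(-6, 2): sqrt(50) = 7.071068, (-6, 2)->(-4, -4): sqrt(40) = 6.324555
Sum = 38.863189
Perimeter = 38.8632

38.8632


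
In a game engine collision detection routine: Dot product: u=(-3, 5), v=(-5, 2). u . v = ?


u . v = u_x*v_x + u_y*v_y = (-3)*(-5) + 5*2
= 15 + 10 = 25

25


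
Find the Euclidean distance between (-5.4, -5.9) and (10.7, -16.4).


dx=16.1, dy=-10.5
d^2 = 16.1^2 + (-10.5)^2 = 369.46
d = sqrt(369.46) = 19.2213

19.2213


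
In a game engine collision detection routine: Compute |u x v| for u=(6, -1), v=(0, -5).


|u x v| = |6*(-5) - (-1)*0|
= |(-30) - 0| = 30

30


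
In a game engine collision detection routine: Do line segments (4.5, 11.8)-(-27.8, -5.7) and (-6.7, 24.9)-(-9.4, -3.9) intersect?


Cross products: d1=357.93, d2=-525.06, d3=-619.13, d4=263.86
d1*d2 < 0 and d3*d4 < 0? yes

Yes, they intersect


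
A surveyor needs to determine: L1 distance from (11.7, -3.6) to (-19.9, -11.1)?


|11.7-(-19.9)| + |(-3.6)-(-11.1)| = 31.6 + 7.5 = 39.1

39.1


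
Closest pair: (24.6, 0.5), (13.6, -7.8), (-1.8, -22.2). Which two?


d(P0,P1) = 13.7801, d(P0,P2) = 34.8174, d(P1,P2) = 21.0836
Closest: P0 and P1

Closest pair: (24.6, 0.5) and (13.6, -7.8), distance = 13.7801


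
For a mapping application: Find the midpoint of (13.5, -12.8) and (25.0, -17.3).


M = ((13.5+25)/2, ((-12.8)+(-17.3))/2)
= (19.25, -15.05)

(19.25, -15.05)


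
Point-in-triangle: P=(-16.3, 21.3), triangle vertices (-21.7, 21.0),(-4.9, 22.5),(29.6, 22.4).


Cross products: AB x AP = -3.06, BC x BP = -42.54, CA x CP = -7.83
All same sign? yes

Yes, inside


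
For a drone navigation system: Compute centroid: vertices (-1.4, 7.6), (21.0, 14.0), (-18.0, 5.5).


Centroid = ((x_A+x_B+x_C)/3, (y_A+y_B+y_C)/3)
= (((-1.4)+21+(-18))/3, (7.6+14+5.5)/3)
= (0.5333, 9.0333)

(0.5333, 9.0333)


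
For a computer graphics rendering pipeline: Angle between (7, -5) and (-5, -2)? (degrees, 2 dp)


u.v = -25, |u| = sqrt(74) = 8.6023, |v| = sqrt(29) = 5.3852
cos(theta) = u.v/(|u||v|) = -25/sqrt(2146) = -0.539666
theta = acos(-0.539666) = 122.66 degrees

122.66 degrees


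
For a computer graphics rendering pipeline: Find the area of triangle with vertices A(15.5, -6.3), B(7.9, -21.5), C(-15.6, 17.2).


Area = |x_A(y_B-y_C) + x_B(y_C-y_A) + x_C(y_A-y_B)|/2
= |(-599.85) + 185.65 + (-237.12)|/2
= 651.32/2 = 325.66

325.66


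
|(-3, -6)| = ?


|u| = sqrt((-3)^2 + (-6)^2) = sqrt(45) = 6.7082

6.7082


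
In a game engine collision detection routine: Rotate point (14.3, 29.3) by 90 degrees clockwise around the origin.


90° CW: (x,y) -> (y, -x)
(14.3,29.3) -> (29.3, -14.3)

(29.3, -14.3)


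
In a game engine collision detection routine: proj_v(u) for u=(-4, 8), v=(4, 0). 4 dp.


u.v = -16, |v| = sqrt(16) = 4
Scalar projection = u.v / |v| = -16 / sqrt(16) = -4

-4


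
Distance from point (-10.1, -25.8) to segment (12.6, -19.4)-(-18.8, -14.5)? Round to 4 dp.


Project P onto AB: t = 0.6747 (clamped to [0,1])
Closest point on segment: (-8.5854, -16.094)
Distance: 9.8235

9.8235


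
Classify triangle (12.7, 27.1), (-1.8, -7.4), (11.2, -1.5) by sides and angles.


Side lengths squared: AB^2=1400.5, BC^2=203.81, CA^2=820.21
Sorted: [203.81, 820.21, 1400.5]
By sides: Scalene, By angles: Obtuse

Scalene, Obtuse


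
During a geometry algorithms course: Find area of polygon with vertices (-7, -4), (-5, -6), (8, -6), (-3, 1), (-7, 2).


Shoelace sum: ((-7)*(-6) - (-5)*(-4)) + ((-5)*(-6) - 8*(-6)) + (8*1 - (-3)*(-6)) + ((-3)*2 - (-7)*1) + ((-7)*(-4) - (-7)*2)
= 133
Area = |133|/2 = 66.5

66.5


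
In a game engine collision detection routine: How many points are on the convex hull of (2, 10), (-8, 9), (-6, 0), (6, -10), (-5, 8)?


Convex hull vertices (CCW): (-8, 9), (-6, 0), (6, -10), (2, 10)
Count = 4

4


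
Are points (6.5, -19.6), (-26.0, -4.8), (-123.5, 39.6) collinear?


Cross product: ((-26)-6.5)*(39.6-(-19.6)) - ((-4.8)-(-19.6))*((-123.5)-6.5)
= 0

Yes, collinear


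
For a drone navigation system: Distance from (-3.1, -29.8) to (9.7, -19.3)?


dx=12.8, dy=10.5
d^2 = 12.8^2 + 10.5^2 = 274.09
d = sqrt(274.09) = 16.5557

16.5557


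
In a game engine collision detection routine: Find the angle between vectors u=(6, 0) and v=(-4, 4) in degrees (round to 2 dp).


u.v = -24, |u| = sqrt(36) = 6, |v| = sqrt(32) = 5.6569
cos(theta) = u.v/(|u||v|) = -24/sqrt(1152) = -0.707107
theta = acos(-0.707107) = 135 degrees

135 degrees


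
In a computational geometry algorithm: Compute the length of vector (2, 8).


|u| = sqrt(2^2 + 8^2) = sqrt(68) = 8.2462

8.2462


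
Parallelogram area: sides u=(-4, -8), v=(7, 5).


|u x v| = |(-4)*5 - (-8)*7|
= |(-20) - (-56)| = 36

36


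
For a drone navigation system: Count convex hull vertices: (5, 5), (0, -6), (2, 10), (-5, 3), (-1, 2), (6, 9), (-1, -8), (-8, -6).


Convex hull vertices (CCW): (-8, -6), (-1, -8), (0, -6), (5, 5), (6, 9), (2, 10), (-5, 3)
Count = 7

7


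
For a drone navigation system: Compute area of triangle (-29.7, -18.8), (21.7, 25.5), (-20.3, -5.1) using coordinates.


Area = |x_A(y_B-y_C) + x_B(y_C-y_A) + x_C(y_A-y_B)|/2
= |(-908.82) + 297.29 + 899.29|/2
= 287.76/2 = 143.88

143.88


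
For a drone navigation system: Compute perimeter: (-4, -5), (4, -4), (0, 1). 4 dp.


Sides: (-4, -5)->(4, -4): sqrt(65) = 8.062258, (4, -4)->(0, 1): sqrt(41) = 6.403124, (0, 1)->(-4, -5): sqrt(52) = 7.211103
Sum = 21.676485
Perimeter = 21.6765

21.6765


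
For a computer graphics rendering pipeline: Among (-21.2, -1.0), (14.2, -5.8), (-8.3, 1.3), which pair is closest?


d(P0,P1) = 35.7239, d(P0,P2) = 13.1034, d(P1,P2) = 23.5936
Closest: P0 and P2

Closest pair: (-21.2, -1.0) and (-8.3, 1.3), distance = 13.1034


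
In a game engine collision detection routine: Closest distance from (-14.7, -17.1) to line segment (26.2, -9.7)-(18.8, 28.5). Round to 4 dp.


Project P onto AB: t = 0.0132 (clamped to [0,1])
Closest point on segment: (26.1023, -9.1959)
Distance: 41.5609

41.5609


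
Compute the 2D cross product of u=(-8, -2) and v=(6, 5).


u x v = u_x*v_y - u_y*v_x = (-8)*5 - (-2)*6
= (-40) - (-12) = -28

-28


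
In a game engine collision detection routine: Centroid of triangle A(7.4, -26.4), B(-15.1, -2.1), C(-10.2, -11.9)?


Centroid = ((x_A+x_B+x_C)/3, (y_A+y_B+y_C)/3)
= ((7.4+(-15.1)+(-10.2))/3, ((-26.4)+(-2.1)+(-11.9))/3)
= (-5.9667, -13.4667)

(-5.9667, -13.4667)


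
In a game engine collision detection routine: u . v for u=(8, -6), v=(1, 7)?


u . v = u_x*v_x + u_y*v_y = 8*1 + (-6)*7
= 8 + (-42) = -34

-34


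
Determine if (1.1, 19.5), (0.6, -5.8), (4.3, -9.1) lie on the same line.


Cross product: (0.6-1.1)*((-9.1)-19.5) - ((-5.8)-19.5)*(4.3-1.1)
= 95.26

No, not collinear


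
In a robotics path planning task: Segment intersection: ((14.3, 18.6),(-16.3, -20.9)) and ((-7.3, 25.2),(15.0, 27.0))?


Cross products: d1=-186.06, d2=-1011.83, d3=-1055.16, d4=-229.39
d1*d2 < 0 and d3*d4 < 0? no

No, they don't intersect


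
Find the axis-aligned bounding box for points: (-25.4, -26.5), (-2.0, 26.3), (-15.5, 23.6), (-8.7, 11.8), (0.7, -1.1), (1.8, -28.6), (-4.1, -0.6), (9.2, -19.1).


x range: [-25.4, 9.2]
y range: [-28.6, 26.3]
Bounding box: (-25.4,-28.6) to (9.2,26.3)

(-25.4,-28.6) to (9.2,26.3)


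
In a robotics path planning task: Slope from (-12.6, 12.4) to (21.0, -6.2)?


slope = (y2-y1)/(x2-x1) = ((-6.2)-12.4)/(21-(-12.6)) = (-18.6)/33.6 = -0.5536

-0.5536


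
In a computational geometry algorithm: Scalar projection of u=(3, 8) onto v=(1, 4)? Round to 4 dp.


u.v = 35, |v| = sqrt(17) = 4.1231
Scalar projection = u.v / |v| = 35 / sqrt(17) = 8.4887

8.4887


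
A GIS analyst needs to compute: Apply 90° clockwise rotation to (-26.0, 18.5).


90° CW: (x,y) -> (y, -x)
(-26,18.5) -> (18.5, 26)

(18.5, 26)


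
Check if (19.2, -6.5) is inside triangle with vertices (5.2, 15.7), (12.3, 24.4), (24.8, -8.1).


Cross products: AB x AP = -279.42, BC x BP = -162, CA x CP = 101.92
All same sign? no

No, outside


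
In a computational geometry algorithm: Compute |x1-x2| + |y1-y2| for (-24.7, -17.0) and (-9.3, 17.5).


|(-24.7)-(-9.3)| + |(-17)-17.5| = 15.4 + 34.5 = 49.9

49.9


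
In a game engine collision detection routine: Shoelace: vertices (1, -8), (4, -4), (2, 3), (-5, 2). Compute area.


Shoelace sum: (1*(-4) - 4*(-8)) + (4*3 - 2*(-4)) + (2*2 - (-5)*3) + ((-5)*(-8) - 1*2)
= 105
Area = |105|/2 = 52.5

52.5


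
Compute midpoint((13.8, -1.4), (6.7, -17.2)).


M = ((13.8+6.7)/2, ((-1.4)+(-17.2))/2)
= (10.25, -9.3)

(10.25, -9.3)


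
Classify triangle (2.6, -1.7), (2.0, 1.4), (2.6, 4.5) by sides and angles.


Side lengths squared: AB^2=9.97, BC^2=9.97, CA^2=38.44
Sorted: [9.97, 9.97, 38.44]
By sides: Isosceles, By angles: Obtuse

Isosceles, Obtuse


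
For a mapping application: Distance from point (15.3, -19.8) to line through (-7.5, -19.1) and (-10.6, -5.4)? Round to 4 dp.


|cross product| = 310.19
|line direction| = sqrt(197.3) = 14.0464
Distance = 310.19/sqrt(197.3) = 22.0833

22.0833


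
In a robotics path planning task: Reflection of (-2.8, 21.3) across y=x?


Reflection over y=x: (x,y) -> (y,x)
(-2.8, 21.3) -> (21.3, -2.8)

(21.3, -2.8)


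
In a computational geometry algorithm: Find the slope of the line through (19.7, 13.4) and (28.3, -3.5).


slope = (y2-y1)/(x2-x1) = ((-3.5)-13.4)/(28.3-19.7) = (-16.9)/8.6 = -1.9651

-1.9651


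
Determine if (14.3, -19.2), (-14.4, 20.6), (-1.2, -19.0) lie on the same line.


Cross product: ((-14.4)-14.3)*((-19)-(-19.2)) - (20.6-(-19.2))*((-1.2)-14.3)
= 611.16

No, not collinear


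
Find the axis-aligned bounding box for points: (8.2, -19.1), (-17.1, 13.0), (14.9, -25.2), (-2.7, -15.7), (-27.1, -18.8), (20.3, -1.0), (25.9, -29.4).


x range: [-27.1, 25.9]
y range: [-29.4, 13]
Bounding box: (-27.1,-29.4) to (25.9,13)

(-27.1,-29.4) to (25.9,13)


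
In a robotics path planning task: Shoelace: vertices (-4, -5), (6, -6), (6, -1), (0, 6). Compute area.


Shoelace sum: ((-4)*(-6) - 6*(-5)) + (6*(-1) - 6*(-6)) + (6*6 - 0*(-1)) + (0*(-5) - (-4)*6)
= 144
Area = |144|/2 = 72

72


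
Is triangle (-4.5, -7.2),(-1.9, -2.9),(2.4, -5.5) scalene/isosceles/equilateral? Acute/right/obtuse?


Side lengths squared: AB^2=25.25, BC^2=25.25, CA^2=50.5
Sorted: [25.25, 25.25, 50.5]
By sides: Isosceles, By angles: Right

Isosceles, Right


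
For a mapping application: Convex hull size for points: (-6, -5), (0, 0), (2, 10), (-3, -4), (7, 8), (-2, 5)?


Convex hull vertices (CCW): (-6, -5), (-3, -4), (7, 8), (2, 10), (-2, 5)
Count = 5

5


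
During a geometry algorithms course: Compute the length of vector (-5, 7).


|u| = sqrt((-5)^2 + 7^2) = sqrt(74) = 8.6023

8.6023


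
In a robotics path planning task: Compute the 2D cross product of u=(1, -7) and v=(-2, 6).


u x v = u_x*v_y - u_y*v_x = 1*6 - (-7)*(-2)
= 6 - 14 = -8

-8


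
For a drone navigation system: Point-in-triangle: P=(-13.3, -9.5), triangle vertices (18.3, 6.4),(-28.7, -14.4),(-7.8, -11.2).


Cross products: AB x AP = 90.02, BC x BP = 53.13, CA x CP = 141.17
All same sign? yes

Yes, inside


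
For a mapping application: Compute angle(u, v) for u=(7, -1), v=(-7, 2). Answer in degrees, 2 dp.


u.v = -51, |u| = sqrt(50) = 7.0711, |v| = sqrt(53) = 7.2801
cos(theta) = u.v/(|u||v|) = -51/sqrt(2650) = -0.990712
theta = acos(-0.990712) = 172.18 degrees

172.18 degrees


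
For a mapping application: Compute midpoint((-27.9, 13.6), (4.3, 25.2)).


M = (((-27.9)+4.3)/2, (13.6+25.2)/2)
= (-11.8, 19.4)

(-11.8, 19.4)


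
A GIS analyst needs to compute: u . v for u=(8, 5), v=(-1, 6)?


u . v = u_x*v_x + u_y*v_y = 8*(-1) + 5*6
= (-8) + 30 = 22

22


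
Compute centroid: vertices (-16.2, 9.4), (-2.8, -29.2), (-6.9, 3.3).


Centroid = ((x_A+x_B+x_C)/3, (y_A+y_B+y_C)/3)
= (((-16.2)+(-2.8)+(-6.9))/3, (9.4+(-29.2)+3.3)/3)
= (-8.6333, -5.5)

(-8.6333, -5.5)


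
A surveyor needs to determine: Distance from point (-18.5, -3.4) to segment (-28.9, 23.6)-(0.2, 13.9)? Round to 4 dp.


Project P onto AB: t = 0.6 (clamped to [0,1])
Closest point on segment: (-11.44, 17.78)
Distance: 22.3257

22.3257


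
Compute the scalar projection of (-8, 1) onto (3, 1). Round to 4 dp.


u.v = -23, |v| = sqrt(10) = 3.1623
Scalar projection = u.v / |v| = -23 / sqrt(10) = -7.2732

-7.2732


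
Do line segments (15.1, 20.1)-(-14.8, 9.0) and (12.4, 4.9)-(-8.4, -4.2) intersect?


Cross products: d1=-291.59, d2=-332.8, d3=424.51, d4=465.72
d1*d2 < 0 and d3*d4 < 0? no

No, they don't intersect


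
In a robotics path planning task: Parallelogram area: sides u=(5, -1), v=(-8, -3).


|u x v| = |5*(-3) - (-1)*(-8)|
= |(-15) - 8| = 23

23


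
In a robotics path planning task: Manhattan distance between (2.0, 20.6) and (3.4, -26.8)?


|2-3.4| + |20.6-(-26.8)| = 1.4 + 47.4 = 48.8

48.8


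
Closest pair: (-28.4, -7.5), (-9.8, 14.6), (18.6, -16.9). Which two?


d(P0,P1) = 28.8855, d(P0,P2) = 47.9308, d(P1,P2) = 42.4124
Closest: P0 and P1

Closest pair: (-28.4, -7.5) and (-9.8, 14.6), distance = 28.8855


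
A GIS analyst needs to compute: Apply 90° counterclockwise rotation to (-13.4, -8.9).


90° CCW: (x,y) -> (-y, x)
(-13.4,-8.9) -> (8.9, -13.4)

(8.9, -13.4)


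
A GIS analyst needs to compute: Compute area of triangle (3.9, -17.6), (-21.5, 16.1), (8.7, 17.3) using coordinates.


Area = |x_A(y_B-y_C) + x_B(y_C-y_A) + x_C(y_A-y_B)|/2
= |(-4.68) + (-750.35) + (-293.19)|/2
= 1048.22/2 = 524.11

524.11


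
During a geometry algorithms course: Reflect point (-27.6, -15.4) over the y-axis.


Reflection over y-axis: (x,y) -> (-x,y)
(-27.6, -15.4) -> (27.6, -15.4)

(27.6, -15.4)


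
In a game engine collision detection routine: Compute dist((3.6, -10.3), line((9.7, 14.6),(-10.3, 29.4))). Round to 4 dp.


|cross product| = 588.28
|line direction| = sqrt(619.04) = 24.8805
Distance = 588.28/sqrt(619.04) = 23.6442

23.6442


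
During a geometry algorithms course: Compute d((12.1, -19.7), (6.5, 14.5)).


dx=-5.6, dy=34.2
d^2 = (-5.6)^2 + 34.2^2 = 1201
d = sqrt(1201) = 34.6554

34.6554


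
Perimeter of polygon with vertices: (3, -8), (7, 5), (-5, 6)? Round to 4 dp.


Sides: (3, -8)->(7, 5): sqrt(185) = 13.601471, (7, 5)->(-5, 6): sqrt(145) = 12.041595, (-5, 6)->(3, -8): sqrt(260) = 16.124515
Sum = 41.767581
Perimeter = 41.7676

41.7676


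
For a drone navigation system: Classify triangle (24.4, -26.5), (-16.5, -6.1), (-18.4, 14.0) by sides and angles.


Side lengths squared: AB^2=2088.97, BC^2=407.62, CA^2=3472.09
Sorted: [407.62, 2088.97, 3472.09]
By sides: Scalene, By angles: Obtuse

Scalene, Obtuse


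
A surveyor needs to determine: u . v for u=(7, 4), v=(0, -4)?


u . v = u_x*v_x + u_y*v_y = 7*0 + 4*(-4)
= 0 + (-16) = -16

-16


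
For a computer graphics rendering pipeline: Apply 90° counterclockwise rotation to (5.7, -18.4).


90° CCW: (x,y) -> (-y, x)
(5.7,-18.4) -> (18.4, 5.7)

(18.4, 5.7)


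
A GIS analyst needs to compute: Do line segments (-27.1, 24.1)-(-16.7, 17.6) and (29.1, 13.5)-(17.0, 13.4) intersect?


Cross products: d1=-133.88, d2=-54.19, d3=255.06, d4=175.37
d1*d2 < 0 and d3*d4 < 0? no

No, they don't intersect


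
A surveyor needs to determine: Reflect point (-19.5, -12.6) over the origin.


Reflection over origin: (x,y) -> (-x,-y)
(-19.5, -12.6) -> (19.5, 12.6)

(19.5, 12.6)


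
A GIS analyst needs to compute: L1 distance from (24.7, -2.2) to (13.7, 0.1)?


|24.7-13.7| + |(-2.2)-0.1| = 11 + 2.3 = 13.3

13.3


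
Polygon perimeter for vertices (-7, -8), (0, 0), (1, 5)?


Sides: (-7, -8)->(0, 0): sqrt(113) = 10.630146, (0, 0)->(1, 5): sqrt(26) = 5.09902, (1, 5)->(-7, -8): sqrt(233) = 15.264338
Sum = 30.993504
Perimeter = 30.9935

30.9935


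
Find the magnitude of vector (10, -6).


|u| = sqrt(10^2 + (-6)^2) = sqrt(136) = 11.6619

11.6619


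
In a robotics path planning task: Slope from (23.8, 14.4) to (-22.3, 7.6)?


slope = (y2-y1)/(x2-x1) = (7.6-14.4)/((-22.3)-23.8) = (-6.8)/(-46.1) = 0.1475

0.1475


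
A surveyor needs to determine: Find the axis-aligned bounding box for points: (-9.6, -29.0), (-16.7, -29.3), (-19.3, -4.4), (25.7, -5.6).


x range: [-19.3, 25.7]
y range: [-29.3, -4.4]
Bounding box: (-19.3,-29.3) to (25.7,-4.4)

(-19.3,-29.3) to (25.7,-4.4)


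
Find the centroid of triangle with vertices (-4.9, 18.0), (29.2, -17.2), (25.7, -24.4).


Centroid = ((x_A+x_B+x_C)/3, (y_A+y_B+y_C)/3)
= (((-4.9)+29.2+25.7)/3, (18+(-17.2)+(-24.4))/3)
= (16.6667, -7.8667)

(16.6667, -7.8667)


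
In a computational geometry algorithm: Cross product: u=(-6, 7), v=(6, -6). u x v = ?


u x v = u_x*v_y - u_y*v_x = (-6)*(-6) - 7*6
= 36 - 42 = -6

-6


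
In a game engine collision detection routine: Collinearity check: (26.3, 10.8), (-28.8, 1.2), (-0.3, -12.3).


Cross product: ((-28.8)-26.3)*((-12.3)-10.8) - (1.2-10.8)*((-0.3)-26.3)
= 1017.45

No, not collinear


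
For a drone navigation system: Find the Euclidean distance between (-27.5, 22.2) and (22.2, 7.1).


dx=49.7, dy=-15.1
d^2 = 49.7^2 + (-15.1)^2 = 2698.1
d = sqrt(2698.1) = 51.9432

51.9432


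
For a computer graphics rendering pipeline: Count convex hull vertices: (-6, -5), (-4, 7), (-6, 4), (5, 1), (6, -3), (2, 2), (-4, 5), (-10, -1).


Convex hull vertices (CCW): (-10, -1), (-6, -5), (6, -3), (5, 1), (-4, 7)
Count = 5

5


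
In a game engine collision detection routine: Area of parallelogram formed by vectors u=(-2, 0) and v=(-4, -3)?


|u x v| = |(-2)*(-3) - 0*(-4)|
= |6 - 0| = 6

6


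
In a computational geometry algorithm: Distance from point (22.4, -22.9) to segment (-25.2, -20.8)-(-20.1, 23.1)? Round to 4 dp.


Project P onto AB: t = 0.0771 (clamped to [0,1])
Closest point on segment: (-24.8069, -17.4158)
Distance: 47.5243

47.5243


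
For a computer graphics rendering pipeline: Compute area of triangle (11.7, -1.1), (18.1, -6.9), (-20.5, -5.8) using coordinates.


Area = |x_A(y_B-y_C) + x_B(y_C-y_A) + x_C(y_A-y_B)|/2
= |(-12.87) + (-85.07) + (-118.9)|/2
= 216.84/2 = 108.42

108.42


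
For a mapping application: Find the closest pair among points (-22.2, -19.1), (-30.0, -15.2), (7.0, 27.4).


d(P0,P1) = 8.7207, d(P0,P2) = 54.908, d(P1,P2) = 56.4248
Closest: P0 and P1

Closest pair: (-22.2, -19.1) and (-30.0, -15.2), distance = 8.7207


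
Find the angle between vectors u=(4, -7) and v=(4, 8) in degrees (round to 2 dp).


u.v = -40, |u| = sqrt(65) = 8.0623, |v| = sqrt(80) = 8.9443
cos(theta) = u.v/(|u||v|) = -40/sqrt(5200) = -0.5547
theta = acos(-0.5547) = 123.69 degrees

123.69 degrees


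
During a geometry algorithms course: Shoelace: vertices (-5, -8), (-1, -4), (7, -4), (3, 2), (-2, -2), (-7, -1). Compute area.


Shoelace sum: ((-5)*(-4) - (-1)*(-8)) + ((-1)*(-4) - 7*(-4)) + (7*2 - 3*(-4)) + (3*(-2) - (-2)*2) + ((-2)*(-1) - (-7)*(-2)) + ((-7)*(-8) - (-5)*(-1))
= 107
Area = |107|/2 = 53.5

53.5


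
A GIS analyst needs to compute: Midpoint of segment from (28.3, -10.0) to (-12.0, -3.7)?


M = ((28.3+(-12))/2, ((-10)+(-3.7))/2)
= (8.15, -6.85)

(8.15, -6.85)


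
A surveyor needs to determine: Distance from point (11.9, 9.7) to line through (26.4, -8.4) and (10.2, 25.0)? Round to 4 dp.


|cross product| = 191.08
|line direction| = sqrt(1378) = 37.1214
Distance = 191.08/sqrt(1378) = 5.1474

5.1474


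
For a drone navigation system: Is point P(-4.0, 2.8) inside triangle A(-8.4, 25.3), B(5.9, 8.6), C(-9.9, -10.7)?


Cross products: AB x AP = -248.27, BC x BP = -99.43, CA x CP = -192.15
All same sign? yes

Yes, inside


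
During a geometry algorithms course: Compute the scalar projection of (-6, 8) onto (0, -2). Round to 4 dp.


u.v = -16, |v| = sqrt(4) = 2
Scalar projection = u.v / |v| = -16 / sqrt(4) = -8

-8


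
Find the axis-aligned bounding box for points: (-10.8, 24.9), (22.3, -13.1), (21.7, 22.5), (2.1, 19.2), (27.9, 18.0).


x range: [-10.8, 27.9]
y range: [-13.1, 24.9]
Bounding box: (-10.8,-13.1) to (27.9,24.9)

(-10.8,-13.1) to (27.9,24.9)


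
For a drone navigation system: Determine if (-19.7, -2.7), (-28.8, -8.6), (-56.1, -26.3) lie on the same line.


Cross product: ((-28.8)-(-19.7))*((-26.3)-(-2.7)) - ((-8.6)-(-2.7))*((-56.1)-(-19.7))
= 0

Yes, collinear


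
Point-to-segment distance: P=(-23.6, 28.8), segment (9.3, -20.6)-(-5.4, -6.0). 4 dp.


Project P onto AB: t = 1 (clamped to [0,1])
Closest point on segment: (-5.4, -6)
Distance: 39.2719

39.2719


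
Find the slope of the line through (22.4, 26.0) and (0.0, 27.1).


slope = (y2-y1)/(x2-x1) = (27.1-26)/(0-22.4) = 1.1/(-22.4) = -0.0491

-0.0491


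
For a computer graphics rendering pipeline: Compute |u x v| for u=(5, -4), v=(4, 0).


|u x v| = |5*0 - (-4)*4|
= |0 - (-16)| = 16

16


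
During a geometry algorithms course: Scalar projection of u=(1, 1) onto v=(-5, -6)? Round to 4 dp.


u.v = -11, |v| = sqrt(61) = 7.8102
Scalar projection = u.v / |v| = -11 / sqrt(61) = -1.4084

-1.4084


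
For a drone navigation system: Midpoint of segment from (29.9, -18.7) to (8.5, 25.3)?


M = ((29.9+8.5)/2, ((-18.7)+25.3)/2)
= (19.2, 3.3)

(19.2, 3.3)


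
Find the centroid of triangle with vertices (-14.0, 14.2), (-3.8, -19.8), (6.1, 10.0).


Centroid = ((x_A+x_B+x_C)/3, (y_A+y_B+y_C)/3)
= (((-14)+(-3.8)+6.1)/3, (14.2+(-19.8)+10)/3)
= (-3.9, 1.4667)

(-3.9, 1.4667)


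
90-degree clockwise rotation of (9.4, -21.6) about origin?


90° CW: (x,y) -> (y, -x)
(9.4,-21.6) -> (-21.6, -9.4)

(-21.6, -9.4)


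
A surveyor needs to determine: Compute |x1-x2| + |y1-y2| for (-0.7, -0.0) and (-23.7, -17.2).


|(-0.7)-(-23.7)| + |0-(-17.2)| = 23 + 17.2 = 40.2

40.2


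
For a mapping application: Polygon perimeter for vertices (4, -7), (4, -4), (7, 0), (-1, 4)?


Sides: (4, -7)->(4, -4): sqrt(9) = 3, (4, -4)->(7, 0): sqrt(25) = 5, (7, 0)->(-1, 4): sqrt(80) = 8.944272, (-1, 4)->(4, -7): sqrt(146) = 12.083046
Sum = 29.027318
Perimeter = 29.0273

29.0273


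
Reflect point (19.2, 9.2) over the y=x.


Reflection over y=x: (x,y) -> (y,x)
(19.2, 9.2) -> (9.2, 19.2)

(9.2, 19.2)


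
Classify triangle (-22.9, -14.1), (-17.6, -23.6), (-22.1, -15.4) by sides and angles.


Side lengths squared: AB^2=118.34, BC^2=87.49, CA^2=2.33
Sorted: [2.33, 87.49, 118.34]
By sides: Scalene, By angles: Obtuse

Scalene, Obtuse


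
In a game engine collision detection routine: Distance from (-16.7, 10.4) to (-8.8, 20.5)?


dx=7.9, dy=10.1
d^2 = 7.9^2 + 10.1^2 = 164.42
d = sqrt(164.42) = 12.8226

12.8226


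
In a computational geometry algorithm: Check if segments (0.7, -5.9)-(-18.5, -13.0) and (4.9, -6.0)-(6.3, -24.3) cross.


Cross products: d1=-76.72, d2=-438.02, d3=31.74, d4=393.04
d1*d2 < 0 and d3*d4 < 0? no

No, they don't intersect


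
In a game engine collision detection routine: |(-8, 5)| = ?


|u| = sqrt((-8)^2 + 5^2) = sqrt(89) = 9.434

9.434


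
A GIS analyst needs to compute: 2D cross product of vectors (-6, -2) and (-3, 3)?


u x v = u_x*v_y - u_y*v_x = (-6)*3 - (-2)*(-3)
= (-18) - 6 = -24

-24


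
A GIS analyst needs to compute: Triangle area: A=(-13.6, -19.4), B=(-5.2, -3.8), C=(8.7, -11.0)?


Area = |x_A(y_B-y_C) + x_B(y_C-y_A) + x_C(y_A-y_B)|/2
= |(-97.92) + (-43.68) + (-135.72)|/2
= 277.32/2 = 138.66

138.66


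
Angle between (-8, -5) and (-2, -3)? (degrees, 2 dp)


u.v = 31, |u| = sqrt(89) = 9.434, |v| = sqrt(13) = 3.6056
cos(theta) = u.v/(|u||v|) = 31/sqrt(1157) = 0.911371
theta = acos(0.911371) = 24.3 degrees

24.3 degrees


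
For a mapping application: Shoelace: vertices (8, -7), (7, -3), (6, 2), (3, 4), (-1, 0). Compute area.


Shoelace sum: (8*(-3) - 7*(-7)) + (7*2 - 6*(-3)) + (6*4 - 3*2) + (3*0 - (-1)*4) + ((-1)*(-7) - 8*0)
= 86
Area = |86|/2 = 43

43


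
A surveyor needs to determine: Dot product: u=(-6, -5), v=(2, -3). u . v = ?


u . v = u_x*v_x + u_y*v_y = (-6)*2 + (-5)*(-3)
= (-12) + 15 = 3

3


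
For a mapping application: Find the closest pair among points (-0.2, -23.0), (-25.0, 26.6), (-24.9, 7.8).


d(P0,P1) = 55.4545, d(P0,P2) = 39.4808, d(P1,P2) = 18.8003
Closest: P1 and P2

Closest pair: (-25.0, 26.6) and (-24.9, 7.8), distance = 18.8003


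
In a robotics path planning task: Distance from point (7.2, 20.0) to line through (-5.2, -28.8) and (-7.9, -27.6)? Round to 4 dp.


|cross product| = 146.64
|line direction| = sqrt(8.73) = 2.9547
Distance = 146.64/sqrt(8.73) = 49.6301

49.6301


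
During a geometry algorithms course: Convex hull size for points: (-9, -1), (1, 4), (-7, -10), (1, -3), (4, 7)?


Convex hull vertices (CCW): (-9, -1), (-7, -10), (1, -3), (4, 7)
Count = 4

4


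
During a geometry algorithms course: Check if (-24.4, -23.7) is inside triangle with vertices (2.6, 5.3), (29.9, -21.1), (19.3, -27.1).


Cross products: AB x AP = -1504.5, BC x BP = -298.24, CA x CP = 1359.1
All same sign? no

No, outside


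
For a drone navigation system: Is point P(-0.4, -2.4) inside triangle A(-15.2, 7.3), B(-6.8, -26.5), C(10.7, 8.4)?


Cross products: AB x AP = 418.76, BC x BP = 198.39, CA x CP = 267.51
All same sign? yes

Yes, inside


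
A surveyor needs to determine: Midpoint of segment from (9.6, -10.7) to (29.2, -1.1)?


M = ((9.6+29.2)/2, ((-10.7)+(-1.1))/2)
= (19.4, -5.9)

(19.4, -5.9)


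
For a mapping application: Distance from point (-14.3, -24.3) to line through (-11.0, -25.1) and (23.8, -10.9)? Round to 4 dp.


|cross product| = 74.7
|line direction| = sqrt(1412.68) = 37.5856
Distance = 74.7/sqrt(1412.68) = 1.9875

1.9875


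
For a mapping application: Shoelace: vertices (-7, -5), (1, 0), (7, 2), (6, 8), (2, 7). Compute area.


Shoelace sum: ((-7)*0 - 1*(-5)) + (1*2 - 7*0) + (7*8 - 6*2) + (6*7 - 2*8) + (2*(-5) - (-7)*7)
= 116
Area = |116|/2 = 58

58


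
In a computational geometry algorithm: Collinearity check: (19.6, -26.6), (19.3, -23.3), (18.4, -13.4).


Cross product: (19.3-19.6)*((-13.4)-(-26.6)) - ((-23.3)-(-26.6))*(18.4-19.6)
= 0

Yes, collinear


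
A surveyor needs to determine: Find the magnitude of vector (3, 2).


|u| = sqrt(3^2 + 2^2) = sqrt(13) = 3.6056

3.6056


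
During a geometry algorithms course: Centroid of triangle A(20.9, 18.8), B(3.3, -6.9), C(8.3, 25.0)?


Centroid = ((x_A+x_B+x_C)/3, (y_A+y_B+y_C)/3)
= ((20.9+3.3+8.3)/3, (18.8+(-6.9)+25)/3)
= (10.8333, 12.3)

(10.8333, 12.3)


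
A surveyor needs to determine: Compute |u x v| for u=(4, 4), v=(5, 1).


|u x v| = |4*1 - 4*5|
= |4 - 20| = 16

16


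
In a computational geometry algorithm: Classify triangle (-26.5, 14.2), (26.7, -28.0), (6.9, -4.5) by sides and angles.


Side lengths squared: AB^2=4611.08, BC^2=944.29, CA^2=1465.25
Sorted: [944.29, 1465.25, 4611.08]
By sides: Scalene, By angles: Obtuse

Scalene, Obtuse


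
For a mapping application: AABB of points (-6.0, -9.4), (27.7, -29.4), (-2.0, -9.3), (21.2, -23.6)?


x range: [-6, 27.7]
y range: [-29.4, -9.3]
Bounding box: (-6,-29.4) to (27.7,-9.3)

(-6,-29.4) to (27.7,-9.3)


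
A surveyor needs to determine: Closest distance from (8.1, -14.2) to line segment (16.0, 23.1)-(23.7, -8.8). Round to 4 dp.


Project P onto AB: t = 1 (clamped to [0,1])
Closest point on segment: (23.7, -8.8)
Distance: 16.5082

16.5082


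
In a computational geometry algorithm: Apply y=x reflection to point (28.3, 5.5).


Reflection over y=x: (x,y) -> (y,x)
(28.3, 5.5) -> (5.5, 28.3)

(5.5, 28.3)


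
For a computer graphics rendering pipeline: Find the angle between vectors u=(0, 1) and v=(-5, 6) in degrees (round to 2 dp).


u.v = 6, |u| = sqrt(1) = 1, |v| = sqrt(61) = 7.8102
cos(theta) = u.v/(|u||v|) = 6/sqrt(61) = 0.768221
theta = acos(0.768221) = 39.81 degrees

39.81 degrees


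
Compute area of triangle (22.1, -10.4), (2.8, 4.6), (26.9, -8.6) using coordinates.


Area = |x_A(y_B-y_C) + x_B(y_C-y_A) + x_C(y_A-y_B)|/2
= |291.72 + 5.04 + (-403.5)|/2
= 106.74/2 = 53.37

53.37


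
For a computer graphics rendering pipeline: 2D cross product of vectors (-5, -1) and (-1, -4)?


u x v = u_x*v_y - u_y*v_x = (-5)*(-4) - (-1)*(-1)
= 20 - 1 = 19

19


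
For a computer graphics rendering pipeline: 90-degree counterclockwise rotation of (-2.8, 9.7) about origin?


90° CCW: (x,y) -> (-y, x)
(-2.8,9.7) -> (-9.7, -2.8)

(-9.7, -2.8)


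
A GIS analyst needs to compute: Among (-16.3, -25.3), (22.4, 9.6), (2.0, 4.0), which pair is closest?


d(P0,P1) = 52.1124, d(P0,P2) = 34.5453, d(P1,P2) = 21.1547
Closest: P1 and P2

Closest pair: (22.4, 9.6) and (2.0, 4.0), distance = 21.1547


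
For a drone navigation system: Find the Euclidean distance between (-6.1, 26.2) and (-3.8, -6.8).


dx=2.3, dy=-33
d^2 = 2.3^2 + (-33)^2 = 1094.29
d = sqrt(1094.29) = 33.0801

33.0801


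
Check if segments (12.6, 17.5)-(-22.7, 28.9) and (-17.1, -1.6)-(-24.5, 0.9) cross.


Cross products: d1=-215.59, d2=-211.7, d3=1012.81, d4=1008.92
d1*d2 < 0 and d3*d4 < 0? no

No, they don't intersect


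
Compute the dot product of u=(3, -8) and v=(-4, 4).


u . v = u_x*v_x + u_y*v_y = 3*(-4) + (-8)*4
= (-12) + (-32) = -44

-44


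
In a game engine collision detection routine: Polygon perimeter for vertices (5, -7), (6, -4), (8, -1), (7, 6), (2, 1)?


Sides: (5, -7)->(6, -4): sqrt(10) = 3.162278, (6, -4)->(8, -1): sqrt(13) = 3.605551, (8, -1)->(7, 6): sqrt(50) = 7.071068, (7, 6)->(2, 1): sqrt(50) = 7.071068, (2, 1)->(5, -7): sqrt(73) = 8.544004
Sum = 29.453969
Perimeter = 29.454

29.454


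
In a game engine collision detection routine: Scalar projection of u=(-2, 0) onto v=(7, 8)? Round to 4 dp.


u.v = -14, |v| = sqrt(113) = 10.6301
Scalar projection = u.v / |v| = -14 / sqrt(113) = -1.317

-1.317


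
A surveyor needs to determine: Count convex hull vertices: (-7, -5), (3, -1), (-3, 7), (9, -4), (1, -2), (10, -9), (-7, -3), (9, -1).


Convex hull vertices (CCW): (-7, -5), (10, -9), (9, -1), (-3, 7), (-7, -3)
Count = 5

5


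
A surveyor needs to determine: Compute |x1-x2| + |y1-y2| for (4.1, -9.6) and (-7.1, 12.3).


|4.1-(-7.1)| + |(-9.6)-12.3| = 11.2 + 21.9 = 33.1

33.1


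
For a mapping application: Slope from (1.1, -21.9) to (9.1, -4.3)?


slope = (y2-y1)/(x2-x1) = ((-4.3)-(-21.9))/(9.1-1.1) = 17.6/8 = 2.2

2.2


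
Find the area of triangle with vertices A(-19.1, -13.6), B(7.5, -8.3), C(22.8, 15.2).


Area = |x_A(y_B-y_C) + x_B(y_C-y_A) + x_C(y_A-y_B)|/2
= |448.85 + 216 + (-120.84)|/2
= 544.01/2 = 272.005

272.005


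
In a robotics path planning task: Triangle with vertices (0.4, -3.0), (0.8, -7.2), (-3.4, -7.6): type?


Side lengths squared: AB^2=17.8, BC^2=17.8, CA^2=35.6
Sorted: [17.8, 17.8, 35.6]
By sides: Isosceles, By angles: Right

Isosceles, Right


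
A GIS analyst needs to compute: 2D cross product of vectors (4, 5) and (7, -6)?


u x v = u_x*v_y - u_y*v_x = 4*(-6) - 5*7
= (-24) - 35 = -59

-59


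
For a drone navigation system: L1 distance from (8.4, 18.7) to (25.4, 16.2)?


|8.4-25.4| + |18.7-16.2| = 17 + 2.5 = 19.5

19.5


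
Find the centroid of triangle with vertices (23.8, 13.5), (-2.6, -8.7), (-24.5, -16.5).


Centroid = ((x_A+x_B+x_C)/3, (y_A+y_B+y_C)/3)
= ((23.8+(-2.6)+(-24.5))/3, (13.5+(-8.7)+(-16.5))/3)
= (-1.1, -3.9)

(-1.1, -3.9)


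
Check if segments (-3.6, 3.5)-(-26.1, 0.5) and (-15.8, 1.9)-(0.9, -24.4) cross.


Cross products: d1=347.58, d2=-294.27, d3=-0.6, d4=641.25
d1*d2 < 0 and d3*d4 < 0? yes

Yes, they intersect


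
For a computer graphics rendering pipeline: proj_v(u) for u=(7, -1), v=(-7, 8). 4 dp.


u.v = -57, |v| = sqrt(113) = 10.6301
Scalar projection = u.v / |v| = -57 / sqrt(113) = -5.3621

-5.3621


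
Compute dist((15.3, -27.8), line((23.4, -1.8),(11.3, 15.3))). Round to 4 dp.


|cross product| = 453.11
|line direction| = sqrt(438.82) = 20.948
Distance = 453.11/sqrt(438.82) = 21.6302

21.6302


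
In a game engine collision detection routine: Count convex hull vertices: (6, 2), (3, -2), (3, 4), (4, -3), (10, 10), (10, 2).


Convex hull vertices (CCW): (3, -2), (4, -3), (10, 2), (10, 10), (3, 4)
Count = 5

5
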